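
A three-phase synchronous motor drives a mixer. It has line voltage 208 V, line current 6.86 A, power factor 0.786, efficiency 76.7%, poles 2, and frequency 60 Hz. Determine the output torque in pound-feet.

P_in = √3·V·I·cosφ = 1.732 × 208 × 6.86 × 0.786 = 1942 W
P_out = η·P_in = 0.767 × 1942 = 1490 W
n = n_s = 120×60/2 = 3600 rpm (synchronous)
ω = 2π×3600/60 = 377 rad/s
τ = P_out/ω = 1490/377 = 3.952 N·m
In lb·ft: 3.952/1.356 = 2.91 lb·ft

2.91 lb·ft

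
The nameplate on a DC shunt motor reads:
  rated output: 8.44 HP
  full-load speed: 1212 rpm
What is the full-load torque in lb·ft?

P_out = 8.44 × 746 = 6296 W
ω = 2π × 1212/60 = 126.9 rad/s
τ = P_out/ω = 6296/126.9 = 49.61 N·m
In lb·ft: 49.61/1.356 = 36.6 lb·ft

36.6 lb·ft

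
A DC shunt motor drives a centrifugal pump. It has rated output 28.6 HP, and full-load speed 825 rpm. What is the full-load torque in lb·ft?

182 lb·ft

P_out = 28.6 × 746 = 21336 W
ω = 2π × 825/60 = 86.39 rad/s
τ = P_out/ω = 21336/86.39 = 247 N·m
In lb·ft: 247/1.356 = 182 lb·ft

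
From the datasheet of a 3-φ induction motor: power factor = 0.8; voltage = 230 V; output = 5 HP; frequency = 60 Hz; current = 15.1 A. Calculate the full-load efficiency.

P_out = 5 × 746 = 3730 W
P_in = √3·V_L·I_L·cosφ = 1.732 × 230 × 15.1 × 0.8 = 4812 W
η = P_out / P_in = 3730 / 4812 = 0.775 = 77.5%

77.5 %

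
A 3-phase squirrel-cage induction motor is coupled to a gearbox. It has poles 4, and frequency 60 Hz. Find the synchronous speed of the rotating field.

1800 rpm

n_s = 120f/p = 120×60/4 = 1800 rpm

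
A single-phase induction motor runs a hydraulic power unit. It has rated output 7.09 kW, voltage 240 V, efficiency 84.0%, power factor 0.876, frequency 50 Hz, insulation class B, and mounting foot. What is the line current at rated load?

40.1 A

P_out = 7.09 kW = 7090 W
P_in = P_out / η = 7090 / 0.840 = 8440 W
I = P_in / (V·cosφ) = 8440 / (240 × 0.876) = 40.1 A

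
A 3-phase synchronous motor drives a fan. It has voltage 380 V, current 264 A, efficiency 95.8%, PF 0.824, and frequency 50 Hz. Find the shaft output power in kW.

P_in = √3·V·I·cosφ = 1.732 × 380 × 264 × 0.824 = 143173 W
P_out = η·P_in = 0.958 × 143173 = 137160 W

137 kW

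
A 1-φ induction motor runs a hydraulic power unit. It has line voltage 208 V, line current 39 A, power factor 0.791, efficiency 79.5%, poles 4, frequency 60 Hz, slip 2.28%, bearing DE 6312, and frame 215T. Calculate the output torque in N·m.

27.7 N·m

P_in = V·I·cosφ = 208 × 39 × 0.791 = 6417 W
P_out = η·P_in = 0.795 × 6417 = 5102 W
n_s = 120×60/4 = 1800 rpm; n = 1800×(1−0.0228) = 1759 rpm
ω = 2π×1759/60 = 184.2 rad/s
τ = P_out/ω = 5102/184.2 = 27.7 N·m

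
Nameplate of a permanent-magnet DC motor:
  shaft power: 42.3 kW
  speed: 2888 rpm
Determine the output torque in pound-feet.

ω = 2π × 2888/60 = 302.4 rad/s
τ = P/ω = 42300/302.4 = 139.9 N·m
In lb·ft: 139.9/1.356 = 103 lb·ft

103 lb·ft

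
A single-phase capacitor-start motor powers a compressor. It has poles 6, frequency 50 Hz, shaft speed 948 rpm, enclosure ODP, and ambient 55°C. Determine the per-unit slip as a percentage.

5.2 %

n_s = 120f/p = 120×50/6 = 1000 rpm
s = (n_s − n)/n_s = (1000 − 948)/1000 = 0.0520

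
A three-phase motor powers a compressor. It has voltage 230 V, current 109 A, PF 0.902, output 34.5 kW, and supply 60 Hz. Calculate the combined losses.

P_in = √3·V·I·cosφ = 1.732×230×109×0.902 = 39166 W
P_out = 34500 W
Losses = P_in − P_out = 39166 − 34500 = 4666 W

4670 W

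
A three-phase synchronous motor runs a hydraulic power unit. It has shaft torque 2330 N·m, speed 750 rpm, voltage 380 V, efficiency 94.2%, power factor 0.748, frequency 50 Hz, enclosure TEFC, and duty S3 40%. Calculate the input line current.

395 A

ω = 2π×750/60 = 78.54 rad/s; P_out = τω = 2330 × 78.54 = 182998 W
P_in = P_out / η = 182998 / 0.942 = 194265 W
I_L = P_in / (√3·V_L·cosφ) = 194265 / (1.732 × 380 × 0.748) = 395 A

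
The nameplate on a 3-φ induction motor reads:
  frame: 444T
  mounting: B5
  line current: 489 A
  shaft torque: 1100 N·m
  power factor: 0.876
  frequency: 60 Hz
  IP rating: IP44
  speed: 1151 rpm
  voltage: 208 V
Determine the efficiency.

ω = 2π × 1151/60 = 120.5 rad/s; P_out = τω = 1100 × 120.5 = 132550 W
P_in = √3·V_L·I_L·cosφ = 1.732 × 208 × 489 × 0.876 = 154321 W
η = P_out / P_in = 132550 / 154321 = 0.859 = 85.9%

85.9 %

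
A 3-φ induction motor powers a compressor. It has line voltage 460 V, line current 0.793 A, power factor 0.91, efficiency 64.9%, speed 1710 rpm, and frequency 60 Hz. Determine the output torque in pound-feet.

P_in = √3·V·I·cosφ = 1.732 × 460 × 0.793 × 0.91 = 575 W
P_out = η·P_in = 0.649 × 575 = 373 W
n = 1710 rpm
ω = 2π×1710/60 = 179.1 rad/s
τ = P_out/ω = 373/179.1 = 2.083 N·m
In lb·ft: 2.083/1.356 = 1.54 lb·ft

1.54 lb·ft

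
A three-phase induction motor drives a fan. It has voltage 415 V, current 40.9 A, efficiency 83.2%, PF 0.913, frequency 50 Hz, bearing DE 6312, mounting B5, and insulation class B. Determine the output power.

P_in = √3·V·I·cosφ = 1.732 × 415 × 40.9 × 0.913 = 26840 W
P_out = η·P_in = 0.832 × 26840 = 22331 W

22.3 kW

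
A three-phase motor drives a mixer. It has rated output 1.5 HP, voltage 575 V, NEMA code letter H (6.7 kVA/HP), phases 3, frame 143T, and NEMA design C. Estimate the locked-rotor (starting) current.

S_LR = 6.7 × 1.5 = 10.05 kVA
I_LR = S_LR/(√3·V_L) = 10050/(1.732×575) = 10.1 A

10.1 A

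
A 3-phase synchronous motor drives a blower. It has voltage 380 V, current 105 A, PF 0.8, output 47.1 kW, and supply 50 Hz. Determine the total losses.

P_in = √3·V·I·cosφ = 1.732×380×105×0.8 = 55285 W
P_out = 47100 W
Losses = P_in − P_out = 55285 − 47100 = 8185 W

8.19 kW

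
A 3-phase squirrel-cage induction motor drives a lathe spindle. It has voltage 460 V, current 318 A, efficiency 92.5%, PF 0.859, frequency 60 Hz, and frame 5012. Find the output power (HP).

270 HP

P_in = √3·V·I·cosφ = 1.732 × 460 × 318 × 0.859 = 217634 W
P_out = η·P_in = 0.925 × 217634 = 201311 W
= 201311/746 = 270 HP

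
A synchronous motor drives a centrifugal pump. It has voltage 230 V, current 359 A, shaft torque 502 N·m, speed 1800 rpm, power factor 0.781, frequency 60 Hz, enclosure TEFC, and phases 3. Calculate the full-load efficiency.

84.7 %

ω = 2π × 1800/60 = 188.5 rad/s; P_out = τω = 502 × 188.5 = 94627 W
P_in = √3·V_L·I_L·cosφ = 1.732 × 230 × 359 × 0.781 = 111692 W
η = P_out / P_in = 94627 / 111692 = 0.847 = 84.7%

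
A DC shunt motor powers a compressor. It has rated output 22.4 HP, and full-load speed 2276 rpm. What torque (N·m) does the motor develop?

P_out = 22.4 × 746 = 16710 W
ω = 2π × 2276/60 = 238.3 rad/s
τ = P_out/ω = 16710/238.3 = 70.1 N·m

70.1 N·m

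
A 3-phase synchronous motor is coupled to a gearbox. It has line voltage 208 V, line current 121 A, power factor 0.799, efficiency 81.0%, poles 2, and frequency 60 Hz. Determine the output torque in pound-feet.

55.2 lb·ft

P_in = √3·V·I·cosφ = 1.732 × 208 × 121 × 0.799 = 34829 W
P_out = η·P_in = 0.81 × 34829 = 28211 W
n = n_s = 120×60/2 = 3600 rpm (synchronous)
ω = 2π×3600/60 = 377 rad/s
τ = P_out/ω = 28211/377 = 74.83 N·m
In lb·ft: 74.83/1.356 = 55.2 lb·ft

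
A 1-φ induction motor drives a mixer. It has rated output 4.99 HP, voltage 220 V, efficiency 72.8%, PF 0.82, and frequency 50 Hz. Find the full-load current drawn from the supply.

P_out = 4.99 × 746 = 3723 W
P_in = P_out / η = 3723 / 0.728 = 5114 W
I = P_in / (V·cosφ) = 5114 / (220 × 0.82) = 28.3 A

28.3 A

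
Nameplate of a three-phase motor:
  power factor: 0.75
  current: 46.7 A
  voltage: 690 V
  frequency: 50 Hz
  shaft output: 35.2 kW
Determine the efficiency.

P_out = 35.2 kW = 35200 W
P_in = √3·V_L·I_L·cosφ = 1.732 × 690 × 46.7 × 0.75 = 41858 W
η = P_out / P_in = 35200 / 41858 = 0.841 = 84.1%

84.1 %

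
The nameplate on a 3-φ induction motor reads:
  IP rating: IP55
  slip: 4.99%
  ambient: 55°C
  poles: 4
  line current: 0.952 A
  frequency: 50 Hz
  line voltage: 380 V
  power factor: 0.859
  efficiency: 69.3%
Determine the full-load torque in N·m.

2.5 N·m

P_in = √3·V·I·cosφ = 1.732 × 380 × 0.952 × 0.859 = 538 W
P_out = η·P_in = 0.693 × 538 = 373 W
n_s = 120×50/4 = 1500 rpm; n = 1500×(1−0.0499) = 1425 rpm
ω = 2π×1425/60 = 149.2 rad/s
τ = P_out/ω = 373/149.2 = 2.5 N·m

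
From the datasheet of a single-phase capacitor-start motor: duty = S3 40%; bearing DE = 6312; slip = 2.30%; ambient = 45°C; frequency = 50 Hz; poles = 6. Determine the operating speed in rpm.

977 rpm

n_s = 120f/p = 120×50/6 = 1000 rpm
n = n_s(1 − s) = 1000 × (1 − 0.023) = 977 rpm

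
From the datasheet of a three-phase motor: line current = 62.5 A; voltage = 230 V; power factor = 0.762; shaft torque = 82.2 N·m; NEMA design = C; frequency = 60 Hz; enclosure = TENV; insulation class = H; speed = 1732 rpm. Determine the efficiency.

ω = 2π × 1732/60 = 181.4 rad/s; P_out = τω = 82.2 × 181.4 = 14911 W
P_in = √3·V_L·I_L·cosφ = 1.732 × 230 × 62.5 × 0.762 = 18972 W
η = P_out / P_in = 14911 / 18972 = 0.786 = 78.6%

78.6 %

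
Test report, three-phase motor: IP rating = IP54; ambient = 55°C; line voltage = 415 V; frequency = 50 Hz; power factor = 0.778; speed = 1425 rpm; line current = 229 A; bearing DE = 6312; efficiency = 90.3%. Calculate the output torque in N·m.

775 N·m

P_in = √3·V·I·cosφ = 1.732 × 415 × 229 × 0.778 = 128059 W
P_out = η·P_in = 0.903 × 128059 = 115637 W
n = 1425 rpm
ω = 2π×1425/60 = 149.2 rad/s
τ = P_out/ω = 115637/149.2 = 775 N·m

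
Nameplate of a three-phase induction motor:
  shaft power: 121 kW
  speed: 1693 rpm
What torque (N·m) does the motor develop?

682 N·m

ω = 2π × 1693/60 = 177.3 rad/s
τ = P/ω = 121000/177.3 = 682 N·m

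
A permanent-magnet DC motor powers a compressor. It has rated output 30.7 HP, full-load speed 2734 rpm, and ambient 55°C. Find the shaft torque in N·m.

80 N·m

P_out = 30.7 × 746 = 22902 W
ω = 2π × 2734/60 = 286.3 rad/s
τ = P_out/ω = 22902/286.3 = 80 N·m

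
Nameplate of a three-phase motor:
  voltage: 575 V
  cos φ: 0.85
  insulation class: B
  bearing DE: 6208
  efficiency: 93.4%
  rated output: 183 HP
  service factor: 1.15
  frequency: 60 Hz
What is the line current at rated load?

P_out = 183 × 746 = 136518 W
P_in = P_out / η = 136518 / 0.934 = 146165 W
I_L = P_in / (√3·V_L·cosφ) = 146165 / (1.732 × 575 × 0.85) = 173 A

173 A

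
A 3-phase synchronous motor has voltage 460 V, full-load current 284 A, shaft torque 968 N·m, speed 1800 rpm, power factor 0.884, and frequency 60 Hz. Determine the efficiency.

ω = 2π × 1800/60 = 188.5 rad/s; P_out = τω = 968 × 188.5 = 182468 W
P_in = √3·V_L·I_L·cosφ = 1.732 × 460 × 284 × 0.884 = 200021 W
η = P_out / P_in = 182468 / 200021 = 0.912 = 91.2%

91.2 %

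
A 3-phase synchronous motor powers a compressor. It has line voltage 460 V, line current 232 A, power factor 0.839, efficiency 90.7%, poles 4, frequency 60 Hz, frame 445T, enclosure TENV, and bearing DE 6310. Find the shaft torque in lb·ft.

550 lb·ft

P_in = √3·V·I·cosφ = 1.732 × 460 × 232 × 0.839 = 155080 W
P_out = η·P_in = 0.907 × 155080 = 140658 W
n = n_s = 120×60/4 = 1800 rpm (synchronous)
ω = 2π×1800/60 = 188.5 rad/s
τ = P_out/ω = 140658/188.5 = 746.2 N·m
In lb·ft: 746.2/1.356 = 550 lb·ft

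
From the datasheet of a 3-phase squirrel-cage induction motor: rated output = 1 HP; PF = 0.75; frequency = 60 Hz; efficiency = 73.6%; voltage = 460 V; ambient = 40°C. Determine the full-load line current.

1.7 A

P_out = 1 × 746 = 746 W
P_in = P_out / η = 746 / 0.736 = 1014 W
I_L = P_in / (√3·V_L·cosφ) = 1014 / (1.732 × 460 × 0.75) = 1.7 A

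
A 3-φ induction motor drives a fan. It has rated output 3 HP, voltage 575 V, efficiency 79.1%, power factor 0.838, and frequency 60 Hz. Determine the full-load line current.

P_out = 3 × 746 = 2238 W
P_in = P_out / η = 2238 / 0.791 = 2829 W
I_L = P_in / (√3·V_L·cosφ) = 2829 / (1.732 × 575 × 0.838) = 3.39 A

3.39 A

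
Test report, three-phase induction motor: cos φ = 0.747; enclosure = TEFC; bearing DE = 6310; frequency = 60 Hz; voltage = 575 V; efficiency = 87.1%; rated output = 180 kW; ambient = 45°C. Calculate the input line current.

278 A

P_out = 180 kW = 180000 W
P_in = P_out / η = 180000 / 0.871 = 206659 W
I_L = P_in / (√3·V_L·cosφ) = 206659 / (1.732 × 575 × 0.747) = 278 A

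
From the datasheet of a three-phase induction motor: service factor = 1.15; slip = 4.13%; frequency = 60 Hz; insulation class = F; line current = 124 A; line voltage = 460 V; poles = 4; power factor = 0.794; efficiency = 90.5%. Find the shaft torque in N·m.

P_in = √3·V·I·cosφ = 1.732 × 460 × 124 × 0.794 = 78442 W
P_out = η·P_in = 0.905 × 78442 = 70990 W
n_s = 120×60/4 = 1800 rpm; n = 1800×(1−0.0413) = 1726 rpm
ω = 2π×1726/60 = 180.7 rad/s
τ = P_out/ω = 70990/180.7 = 393 N·m

393 N·m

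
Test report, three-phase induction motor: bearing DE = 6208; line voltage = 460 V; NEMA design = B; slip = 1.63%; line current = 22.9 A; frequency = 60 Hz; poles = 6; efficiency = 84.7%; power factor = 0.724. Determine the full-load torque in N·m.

P_in = √3·V·I·cosφ = 1.732 × 460 × 22.9 × 0.724 = 13209 W
P_out = η·P_in = 0.847 × 13209 = 11188 W
n_s = 120×60/6 = 1200 rpm; n = 1200×(1−0.0163) = 1180 rpm
ω = 2π×1180/60 = 123.6 rad/s
τ = P_out/ω = 11188/123.6 = 90.5 N·m

90.5 N·m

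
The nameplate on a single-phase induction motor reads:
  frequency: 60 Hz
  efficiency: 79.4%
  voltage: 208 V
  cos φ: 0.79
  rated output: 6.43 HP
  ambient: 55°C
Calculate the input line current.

36.8 A

P_out = 6.43 × 746 = 4797 W
P_in = P_out / η = 4797 / 0.794 = 6042 W
I = P_in / (V·cosφ) = 6042 / (208 × 0.79) = 36.8 A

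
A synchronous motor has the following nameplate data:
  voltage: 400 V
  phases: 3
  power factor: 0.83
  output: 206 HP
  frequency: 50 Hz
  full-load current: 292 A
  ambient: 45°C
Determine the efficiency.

91.5 %

P_out = 206 × 746 = 153676 W
P_in = √3·V_L·I_L·cosφ = 1.732 × 400 × 292 × 0.83 = 167907 W
η = P_out / P_in = 153676 / 167907 = 0.915 = 91.5%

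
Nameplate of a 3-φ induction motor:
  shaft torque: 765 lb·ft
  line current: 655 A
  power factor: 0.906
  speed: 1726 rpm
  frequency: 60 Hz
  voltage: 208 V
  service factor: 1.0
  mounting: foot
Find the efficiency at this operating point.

87.7 %

τ = 765 lb·ft × 1.356 = 1037 N·m
ω = 2π × 1726/60 = 180.7 rad/s; P_out = τω = 1037 × 180.7 = 187386 W
P_in = √3·V_L·I_L·cosφ = 1.732 × 208 × 655 × 0.906 = 213787 W
η = P_out / P_in = 187386 / 213787 = 0.877 = 87.7%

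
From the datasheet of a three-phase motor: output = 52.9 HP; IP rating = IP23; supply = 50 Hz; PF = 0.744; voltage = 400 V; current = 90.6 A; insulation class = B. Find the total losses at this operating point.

P_in = √3·V·I·cosφ = 1.732×400×90.6×0.744 = 46699 W
P_out = 52.9×746 = 39463 W
Losses = P_in − P_out = 46699 − 39463 = 7236 W

7.24 kW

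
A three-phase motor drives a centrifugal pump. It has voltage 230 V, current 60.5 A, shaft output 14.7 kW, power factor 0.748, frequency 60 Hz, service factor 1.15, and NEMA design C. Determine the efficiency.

81.5 %

P_out = 14.7 kW = 14700 W
P_in = √3·V_L·I_L·cosφ = 1.732 × 230 × 60.5 × 0.748 = 18027 W
η = P_out / P_in = 14700 / 18027 = 0.815 = 81.5%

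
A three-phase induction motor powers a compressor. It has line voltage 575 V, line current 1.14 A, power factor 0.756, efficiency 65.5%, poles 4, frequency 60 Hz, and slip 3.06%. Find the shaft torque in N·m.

3.08 N·m

P_in = √3·V·I·cosφ = 1.732 × 575 × 1.14 × 0.756 = 858 W
P_out = η·P_in = 0.655 × 858 = 562 W
n_s = 120×60/4 = 1800 rpm; n = 1800×(1−0.0306) = 1745 rpm
ω = 2π×1745/60 = 182.7 rad/s
τ = P_out/ω = 562/182.7 = 3.08 N·m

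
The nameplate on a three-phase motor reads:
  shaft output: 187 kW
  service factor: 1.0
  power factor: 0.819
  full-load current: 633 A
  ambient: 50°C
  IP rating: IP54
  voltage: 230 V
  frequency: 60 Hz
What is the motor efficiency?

P_out = 187 kW = 187000 W
P_in = √3·V_L·I_L·cosφ = 1.732 × 230 × 633 × 0.819 = 206521 W
η = P_out / P_in = 187000 / 206521 = 0.905 = 90.5%

90.5 %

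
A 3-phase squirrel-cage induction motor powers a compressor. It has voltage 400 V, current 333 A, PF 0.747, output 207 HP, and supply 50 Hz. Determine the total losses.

P_in = √3·V·I·cosφ = 1.732×400×333×0.747 = 172335 W
P_out = 207×746 = 154422 W
Losses = P_in − P_out = 172335 − 154422 = 17913 W

17900 W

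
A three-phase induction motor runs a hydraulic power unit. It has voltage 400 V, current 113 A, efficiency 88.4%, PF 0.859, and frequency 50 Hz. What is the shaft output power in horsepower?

79.7 HP

P_in = √3·V·I·cosφ = 1.732 × 400 × 113 × 0.859 = 67248 W
P_out = η·P_in = 0.884 × 67248 = 59447 W
= 59447/746 = 79.7 HP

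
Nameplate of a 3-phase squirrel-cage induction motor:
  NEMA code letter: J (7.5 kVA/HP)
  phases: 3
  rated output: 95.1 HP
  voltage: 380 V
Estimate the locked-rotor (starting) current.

1080 A

S_LR = 7.5 × 95.1 = 713.25 kVA
I_LR = S_LR/(√3·V_L) = 713250/(1.732×380) = 1080 A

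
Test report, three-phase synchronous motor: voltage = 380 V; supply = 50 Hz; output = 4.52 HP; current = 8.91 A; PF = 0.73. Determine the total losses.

909 W

P_in = √3·V·I·cosφ = 1.732×380×8.91×0.73 = 4281 W
P_out = 4.52×746 = 3372 W
Losses = P_in − P_out = 4281 − 3372 = 909 W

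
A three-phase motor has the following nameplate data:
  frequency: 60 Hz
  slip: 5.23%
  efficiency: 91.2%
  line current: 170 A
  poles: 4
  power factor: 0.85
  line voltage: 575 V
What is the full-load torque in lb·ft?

P_in = √3·V·I·cosφ = 1.732 × 575 × 170 × 0.85 = 143908 W
P_out = η·P_in = 0.912 × 143908 = 131244 W
n_s = 120×60/4 = 1800 rpm; n = 1800×(1−0.0523) = 1706 rpm
ω = 2π×1706/60 = 178.7 rad/s
τ = P_out/ω = 131244/178.7 = 734.4 N·m
In lb·ft: 734.4/1.356 = 542 lb·ft

542 lb·ft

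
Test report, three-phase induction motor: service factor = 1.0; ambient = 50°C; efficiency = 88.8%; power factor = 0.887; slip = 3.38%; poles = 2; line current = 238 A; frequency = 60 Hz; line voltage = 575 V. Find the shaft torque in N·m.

P_in = √3·V·I·cosφ = 1.732 × 575 × 238 × 0.887 = 210240 W
P_out = η·P_in = 0.888 × 210240 = 186693 W
n_s = 120×60/2 = 3600 rpm; n = 3600×(1−0.0338) = 3478 rpm
ω = 2π×3478/60 = 364.2 rad/s
τ = P_out/ω = 186693/364.2 = 513 N·m

513 N·m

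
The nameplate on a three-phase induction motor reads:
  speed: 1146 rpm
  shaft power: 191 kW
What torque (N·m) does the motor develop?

1590 N·m

ω = 2π × 1146/60 = 120 rad/s
τ = P/ω = 191000/120 = 1590 N·m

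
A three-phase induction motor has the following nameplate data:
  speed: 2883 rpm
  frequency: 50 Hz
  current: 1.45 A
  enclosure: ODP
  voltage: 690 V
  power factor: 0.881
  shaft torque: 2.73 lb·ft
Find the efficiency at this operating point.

73.2 %

τ = 2.73 lb·ft × 1.356 = 3.702 N·m
ω = 2π × 2883/60 = 301.9 rad/s; P_out = τω = 3.702 × 301.9 = 1118 W
P_in = √3·V_L·I_L·cosφ = 1.732 × 690 × 1.45 × 0.881 = 1527 W
η = P_out / P_in = 1118 / 1527 = 0.732 = 73.2%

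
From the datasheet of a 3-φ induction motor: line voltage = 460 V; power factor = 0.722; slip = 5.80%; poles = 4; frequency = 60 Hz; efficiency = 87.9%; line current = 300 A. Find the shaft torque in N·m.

P_in = √3·V·I·cosφ = 1.732 × 460 × 300 × 0.722 = 172570 W
P_out = η·P_in = 0.879 × 172570 = 151689 W
n_s = 120×60/4 = 1800 rpm; n = 1800×(1−0.058) = 1696 rpm
ω = 2π×1696/60 = 177.6 rad/s
τ = P_out/ω = 151689/177.6 = 854 N·m

854 N·m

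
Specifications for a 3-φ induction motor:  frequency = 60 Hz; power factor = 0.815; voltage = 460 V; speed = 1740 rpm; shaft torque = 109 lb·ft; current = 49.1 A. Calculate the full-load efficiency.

τ = 109 lb·ft × 1.356 = 147.8 N·m
ω = 2π × 1740/60 = 182.2 rad/s; P_out = τω = 147.8 × 182.2 = 26929 W
P_in = √3·V_L·I_L·cosφ = 1.732 × 460 × 49.1 × 0.815 = 31882 W
η = P_out / P_in = 26929 / 31882 = 0.845 = 84.5%

84.5 %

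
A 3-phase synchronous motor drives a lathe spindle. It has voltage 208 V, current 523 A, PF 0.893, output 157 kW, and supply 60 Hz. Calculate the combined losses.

P_in = √3·V·I·cosφ = 1.732×208×523×0.893 = 168254 W
P_out = 157000 W
Losses = P_in − P_out = 168254 − 157000 = 11254 W

11300 W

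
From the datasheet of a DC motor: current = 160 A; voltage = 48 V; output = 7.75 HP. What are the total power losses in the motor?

P_in = V·I = 48×160 = 7680 W
P_out = 7.75×746 = 5782 W
Losses = P_in − P_out = 7680 − 5782 = 1898 W

1900 W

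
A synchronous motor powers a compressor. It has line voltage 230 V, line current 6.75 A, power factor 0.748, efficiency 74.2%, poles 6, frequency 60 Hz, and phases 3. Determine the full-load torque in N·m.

P_in = √3·V·I·cosφ = 1.732 × 230 × 6.75 × 0.748 = 2011 W
P_out = η·P_in = 0.742 × 2011 = 1492 W
n = n_s = 120×60/6 = 1200 rpm (synchronous)
ω = 2π×1200/60 = 125.7 rad/s
τ = P_out/ω = 1492/125.7 = 11.9 N·m

11.9 N·m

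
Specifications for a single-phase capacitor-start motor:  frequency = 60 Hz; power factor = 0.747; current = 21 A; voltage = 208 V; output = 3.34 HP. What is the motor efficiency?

P_out = 3.34 × 746 = 2492 W
P_in = V·I·cosφ = 208 × 21 × 0.747 = 3263 W
η = P_out / P_in = 2492 / 3263 = 0.764 = 76.4%

76.4 %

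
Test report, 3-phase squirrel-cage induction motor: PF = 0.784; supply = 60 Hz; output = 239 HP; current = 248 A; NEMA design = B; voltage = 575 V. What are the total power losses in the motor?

P_in = √3·V·I·cosφ = 1.732×575×248×0.784 = 193635 W
P_out = 239×746 = 178294 W
Losses = P_in − P_out = 193635 − 178294 = 15341 W

15300 W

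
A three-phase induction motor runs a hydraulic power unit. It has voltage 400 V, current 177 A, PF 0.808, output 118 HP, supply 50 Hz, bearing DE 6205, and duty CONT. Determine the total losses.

P_in = √3·V·I·cosφ = 1.732×400×177×0.808 = 99081 W
P_out = 118×746 = 88028 W
Losses = P_in − P_out = 99081 − 88028 = 11053 W

11.1 kW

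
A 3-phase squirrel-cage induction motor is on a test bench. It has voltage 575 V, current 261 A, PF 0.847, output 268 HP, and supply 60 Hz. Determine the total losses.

20.2 kW

P_in = √3·V·I·cosφ = 1.732×575×261×0.847 = 220161 W
P_out = 268×746 = 199928 W
Losses = P_in − P_out = 220161 − 199928 = 20233 W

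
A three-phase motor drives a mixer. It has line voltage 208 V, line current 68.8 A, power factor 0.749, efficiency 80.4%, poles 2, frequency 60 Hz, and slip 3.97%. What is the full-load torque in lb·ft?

P_in = √3·V·I·cosφ = 1.732 × 208 × 68.8 × 0.749 = 18564 W
P_out = η·P_in = 0.804 × 18564 = 14925 W
n_s = 120×60/2 = 3600 rpm; n = 3600×(1−0.0397) = 3457 rpm
ω = 2π×3457/60 = 362 rad/s
τ = P_out/ω = 14925/362 = 41.23 N·m
In lb·ft: 41.23/1.356 = 30.4 lb·ft

30.4 lb·ft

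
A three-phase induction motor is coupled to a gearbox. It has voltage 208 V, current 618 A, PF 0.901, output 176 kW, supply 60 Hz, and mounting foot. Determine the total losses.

P_in = √3·V·I·cosφ = 1.732×208×618×0.901 = 200597 W
P_out = 176000 W
Losses = P_in − P_out = 200597 − 176000 = 24597 W

24.6 kW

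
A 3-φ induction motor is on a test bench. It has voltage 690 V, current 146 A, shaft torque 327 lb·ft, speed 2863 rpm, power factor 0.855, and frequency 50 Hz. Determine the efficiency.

89.1 %

τ = 327 lb·ft × 1.356 = 443.4 N·m
ω = 2π × 2863/60 = 299.8 rad/s; P_out = τω = 443.4 × 299.8 = 132931 W
P_in = √3·V_L·I_L·cosφ = 1.732 × 690 × 146 × 0.855 = 149182 W
η = P_out / P_in = 132931 / 149182 = 0.891 = 89.1%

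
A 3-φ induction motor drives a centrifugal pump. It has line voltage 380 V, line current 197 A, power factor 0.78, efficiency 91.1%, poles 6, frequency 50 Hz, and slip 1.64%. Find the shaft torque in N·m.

894 N·m

P_in = √3·V·I·cosφ = 1.732 × 380 × 197 × 0.78 = 101133 W
P_out = η·P_in = 0.911 × 101133 = 92132 W
n_s = 120×50/6 = 1000 rpm; n = 1000×(1−0.0164) = 984 rpm
ω = 2π×984/60 = 103 rad/s
τ = P_out/ω = 92132/103 = 894 N·m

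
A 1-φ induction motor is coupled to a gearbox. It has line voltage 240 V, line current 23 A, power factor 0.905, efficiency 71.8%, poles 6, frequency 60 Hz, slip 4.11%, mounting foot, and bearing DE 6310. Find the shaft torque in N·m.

29.8 N·m

P_in = V·I·cosφ = 240 × 23 × 0.905 = 4996 W
P_out = η·P_in = 0.718 × 4996 = 3587 W
n_s = 120×60/6 = 1200 rpm; n = 1200×(1−0.0411) = 1151 rpm
ω = 2π×1151/60 = 120.5 rad/s
τ = P_out/ω = 3587/120.5 = 29.8 N·m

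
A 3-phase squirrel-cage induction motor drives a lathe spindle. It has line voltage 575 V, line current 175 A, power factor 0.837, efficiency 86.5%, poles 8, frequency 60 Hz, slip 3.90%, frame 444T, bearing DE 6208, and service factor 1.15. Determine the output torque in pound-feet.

P_in = √3·V·I·cosφ = 1.732 × 575 × 175 × 0.837 = 145874 W
P_out = η·P_in = 0.865 × 145874 = 126181 W
n_s = 120×60/8 = 900 rpm; n = 900×(1−0.039) = 865 rpm
ω = 2π×865/60 = 90.58 rad/s
τ = P_out/ω = 126181/90.58 = 1393 N·m
In lb·ft: 1393/1.356 = 1030 lb·ft

1030 lb·ft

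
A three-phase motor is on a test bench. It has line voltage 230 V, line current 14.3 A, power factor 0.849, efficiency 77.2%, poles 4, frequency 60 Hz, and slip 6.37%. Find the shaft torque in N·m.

P_in = √3·V·I·cosφ = 1.732 × 230 × 14.3 × 0.849 = 4836 W
P_out = η·P_in = 0.772 × 4836 = 3733 W
n_s = 120×60/4 = 1800 rpm; n = 1800×(1−0.0637) = 1685 rpm
ω = 2π×1685/60 = 176.5 rad/s
τ = P_out/ω = 3733/176.5 = 21.2 N·m

21.2 N·m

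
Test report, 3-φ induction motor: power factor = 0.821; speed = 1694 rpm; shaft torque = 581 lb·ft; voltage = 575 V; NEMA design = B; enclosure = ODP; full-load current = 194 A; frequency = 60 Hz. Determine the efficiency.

τ = 581 lb·ft × 1.356 = 787.8 N·m
ω = 2π × 1694/60 = 177.4 rad/s; P_out = τω = 787.8 × 177.4 = 139756 W
P_in = √3·V_L·I_L·cosφ = 1.732 × 575 × 194 × 0.821 = 158621 W
η = P_out / P_in = 139756 / 158621 = 0.881 = 88.1%

88.1 %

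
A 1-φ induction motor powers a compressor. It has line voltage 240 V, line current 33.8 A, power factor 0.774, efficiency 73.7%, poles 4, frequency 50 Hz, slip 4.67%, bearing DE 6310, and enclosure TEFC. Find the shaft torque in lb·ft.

P_in = V·I·cosφ = 240 × 33.8 × 0.774 = 6279 W
P_out = η·P_in = 0.737 × 6279 = 4628 W
n_s = 120×50/4 = 1500 rpm; n = 1500×(1−0.0467) = 1430 rpm
ω = 2π×1430/60 = 149.7 rad/s
τ = P_out/ω = 4628/149.7 = 30.92 N·m
In lb·ft: 30.92/1.356 = 22.8 lb·ft

22.8 lb·ft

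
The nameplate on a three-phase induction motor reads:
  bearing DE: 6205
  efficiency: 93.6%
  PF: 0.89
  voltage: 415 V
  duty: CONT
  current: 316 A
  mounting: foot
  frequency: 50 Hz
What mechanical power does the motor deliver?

P_in = √3·V·I·cosφ = 1.732 × 415 × 316 × 0.89 = 202150 W
P_out = η·P_in = 0.936 × 202150 = 189212 W

189 kW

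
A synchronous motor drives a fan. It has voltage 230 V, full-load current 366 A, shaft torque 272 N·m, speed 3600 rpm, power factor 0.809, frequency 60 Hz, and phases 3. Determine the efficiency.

86.9 %

ω = 2π × 3600/60 = 377 rad/s; P_out = τω = 272 × 377 = 102544 W
P_in = √3·V_L·I_L·cosφ = 1.732 × 230 × 366 × 0.809 = 117952 W
η = P_out / P_in = 102544 / 117952 = 0.869 = 86.9%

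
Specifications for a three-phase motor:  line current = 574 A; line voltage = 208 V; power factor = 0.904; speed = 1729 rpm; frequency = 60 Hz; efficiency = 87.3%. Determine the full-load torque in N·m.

P_in = √3·V·I·cosφ = 1.732 × 208 × 574 × 0.904 = 186935 W
P_out = η·P_in = 0.873 × 186935 = 163194 W
n = 1729 rpm
ω = 2π×1729/60 = 181.1 rad/s
τ = P_out/ω = 163194/181.1 = 901 N·m

901 N·m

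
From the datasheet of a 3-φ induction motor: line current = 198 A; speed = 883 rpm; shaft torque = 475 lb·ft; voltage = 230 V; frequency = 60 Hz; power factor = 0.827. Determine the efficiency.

τ = 475 lb·ft × 1.356 = 644.1 N·m
ω = 2π × 883/60 = 92.47 rad/s; P_out = τω = 644.1 × 92.47 = 59560 W
P_in = √3·V_L·I_L·cosφ = 1.732 × 230 × 198 × 0.827 = 65230 W
η = P_out / P_in = 59560 / 65230 = 0.913 = 91.3%

91.3 %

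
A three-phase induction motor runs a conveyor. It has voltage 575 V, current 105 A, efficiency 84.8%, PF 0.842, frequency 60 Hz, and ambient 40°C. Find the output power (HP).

P_in = √3·V·I·cosφ = 1.732 × 575 × 105 × 0.842 = 88048 W
P_out = η·P_in = 0.848 × 88048 = 74665 W
= 74665/746 = 100 HP

100 HP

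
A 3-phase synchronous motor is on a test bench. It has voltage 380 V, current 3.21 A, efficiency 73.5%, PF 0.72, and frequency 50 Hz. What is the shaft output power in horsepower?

P_in = √3·V·I·cosφ = 1.732 × 380 × 3.21 × 0.72 = 1521 W
P_out = η·P_in = 0.735 × 1521 = 1118 W
= 1118/746 = 1.5 HP

1.5 HP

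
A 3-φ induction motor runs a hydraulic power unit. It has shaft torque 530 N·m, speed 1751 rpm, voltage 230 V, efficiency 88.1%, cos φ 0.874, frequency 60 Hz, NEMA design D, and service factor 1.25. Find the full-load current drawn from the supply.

ω = 2π×1751/60 = 183.4 rad/s; P_out = τω = 530 × 183.4 = 97202 W
P_in = P_out / η = 97202 / 0.881 = 110331 W
I_L = P_in / (√3·V_L·cosφ) = 110331 / (1.732 × 230 × 0.874) = 317 A

317 A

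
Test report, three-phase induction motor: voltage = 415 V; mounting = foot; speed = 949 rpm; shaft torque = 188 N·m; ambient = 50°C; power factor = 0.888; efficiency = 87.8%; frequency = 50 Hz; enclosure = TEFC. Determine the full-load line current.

33.3 A

ω = 2π×949/60 = 99.38 rad/s; P_out = τω = 188 × 99.38 = 18683 W
P_in = P_out / η = 18683 / 0.878 = 21279 W
I_L = P_in / (√3·V_L·cosφ) = 21279 / (1.732 × 415 × 0.888) = 33.3 A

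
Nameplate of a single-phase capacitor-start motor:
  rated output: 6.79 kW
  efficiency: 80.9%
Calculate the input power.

8.39 kW

P_out = 6790 W
P_in = P_out/η = 6790/0.809 = 8393 W = 8.39 kW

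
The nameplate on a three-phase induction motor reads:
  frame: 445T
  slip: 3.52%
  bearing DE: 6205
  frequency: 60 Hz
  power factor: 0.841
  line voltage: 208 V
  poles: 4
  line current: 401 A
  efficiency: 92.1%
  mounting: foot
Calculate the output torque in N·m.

615 N·m

P_in = √3·V·I·cosφ = 1.732 × 208 × 401 × 0.841 = 121493 W
P_out = η·P_in = 0.921 × 121493 = 111895 W
n_s = 120×60/4 = 1800 rpm; n = 1800×(1−0.0352) = 1737 rpm
ω = 2π×1737/60 = 181.9 rad/s
τ = P_out/ω = 111895/181.9 = 615 N·m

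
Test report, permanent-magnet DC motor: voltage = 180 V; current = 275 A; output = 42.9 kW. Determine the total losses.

6.6 kW

P_in = V·I = 180×275 = 49500 W
P_out = 42900 W
Losses = P_in − P_out = 49500 − 42900 = 6600 W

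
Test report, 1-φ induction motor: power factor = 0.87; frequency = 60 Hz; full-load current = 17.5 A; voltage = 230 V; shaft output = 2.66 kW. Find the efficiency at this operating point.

P_out = 2.66 kW = 2660 W
P_in = V·I·cosφ = 230 × 17.5 × 0.87 = 3502 W
η = P_out / P_in = 2660 / 3502 = 0.760 = 76.0%

76.0 %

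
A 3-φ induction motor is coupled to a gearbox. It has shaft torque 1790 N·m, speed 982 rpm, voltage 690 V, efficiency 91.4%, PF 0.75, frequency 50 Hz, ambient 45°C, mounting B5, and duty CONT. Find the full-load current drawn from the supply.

ω = 2π×982/60 = 102.8 rad/s; P_out = τω = 1790 × 102.8 = 184012 W
P_in = P_out / η = 184012 / 0.914 = 201326 W
I_L = P_in / (√3·V_L·cosφ) = 201326 / (1.732 × 690 × 0.75) = 225 A

225 A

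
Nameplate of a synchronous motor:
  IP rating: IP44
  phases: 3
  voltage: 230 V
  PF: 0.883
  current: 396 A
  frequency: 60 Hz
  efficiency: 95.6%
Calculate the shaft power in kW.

133 kW

P_in = √3·V·I·cosφ = 1.732 × 230 × 396 × 0.883 = 139294 W
P_out = η·P_in = 0.956 × 139294 = 133165 W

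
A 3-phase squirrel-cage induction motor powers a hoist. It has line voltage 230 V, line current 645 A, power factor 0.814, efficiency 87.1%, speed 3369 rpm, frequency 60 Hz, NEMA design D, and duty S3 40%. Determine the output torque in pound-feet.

P_in = √3·V·I·cosφ = 1.732 × 230 × 645 × 0.814 = 209151 W
P_out = η·P_in = 0.871 × 209151 = 182171 W
n = 3369 rpm
ω = 2π×3369/60 = 352.8 rad/s
τ = P_out/ω = 182171/352.8 = 516.4 N·m
In lb·ft: 516.4/1.356 = 381 lb·ft

381 lb·ft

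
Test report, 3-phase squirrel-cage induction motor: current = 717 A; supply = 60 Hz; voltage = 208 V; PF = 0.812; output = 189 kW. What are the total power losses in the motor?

P_in = √3·V·I·cosφ = 1.732×208×717×0.812 = 209742 W
P_out = 189000 W
Losses = P_in − P_out = 209742 − 189000 = 20742 W

20700 W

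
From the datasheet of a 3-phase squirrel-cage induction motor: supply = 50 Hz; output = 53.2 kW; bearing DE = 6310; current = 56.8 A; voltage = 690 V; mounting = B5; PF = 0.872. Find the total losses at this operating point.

P_in = √3·V·I·cosφ = 1.732×690×56.8×0.872 = 59192 W
P_out = 53200 W
Losses = P_in − P_out = 59192 − 53200 = 5992 W

5990 W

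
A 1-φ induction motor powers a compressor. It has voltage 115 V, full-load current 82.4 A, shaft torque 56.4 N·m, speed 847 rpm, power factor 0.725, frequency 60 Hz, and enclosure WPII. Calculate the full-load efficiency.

ω = 2π × 847/60 = 88.7 rad/s; P_out = τω = 56.4 × 88.7 = 5003 W
P_in = V·I·cosφ = 115 × 82.4 × 0.725 = 6870 W
η = P_out / P_in = 5003 / 6870 = 0.728 = 72.8%

72.8 %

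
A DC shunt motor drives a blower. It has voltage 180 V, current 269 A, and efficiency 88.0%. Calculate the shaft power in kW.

P_in = V·I = 180 × 269 = 48420 W
P_out = η·P_in = 0.88 × 48420 = 42610 W

42.6 kW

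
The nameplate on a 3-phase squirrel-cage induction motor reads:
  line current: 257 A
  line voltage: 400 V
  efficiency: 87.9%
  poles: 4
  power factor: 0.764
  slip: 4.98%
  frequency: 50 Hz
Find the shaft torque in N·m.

801 N·m

P_in = √3·V·I·cosφ = 1.732 × 400 × 257 × 0.764 = 136030 W
P_out = η·P_in = 0.879 × 136030 = 119570 W
n_s = 120×50/4 = 1500 rpm; n = 1500×(1−0.0498) = 1425 rpm
ω = 2π×1425/60 = 149.2 rad/s
τ = P_out/ω = 119570/149.2 = 801 N·m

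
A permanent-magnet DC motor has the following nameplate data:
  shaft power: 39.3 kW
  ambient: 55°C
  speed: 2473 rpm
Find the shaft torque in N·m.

ω = 2π × 2473/60 = 259 rad/s
τ = P/ω = 39300/259 = 152 N·m

152 N·m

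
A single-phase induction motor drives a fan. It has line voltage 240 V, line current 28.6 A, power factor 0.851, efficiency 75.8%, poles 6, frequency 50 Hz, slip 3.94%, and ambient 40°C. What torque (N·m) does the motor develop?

44 N·m

P_in = V·I·cosφ = 240 × 28.6 × 0.851 = 5841 W
P_out = η·P_in = 0.758 × 5841 = 4427 W
n_s = 120×50/6 = 1000 rpm; n = 1000×(1−0.0394) = 961 rpm
ω = 2π×961/60 = 100.6 rad/s
τ = P_out/ω = 4427/100.6 = 44 N·m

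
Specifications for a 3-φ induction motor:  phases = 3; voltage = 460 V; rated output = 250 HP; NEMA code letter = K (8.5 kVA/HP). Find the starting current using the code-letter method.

2670 A

S_LR = 8.5 × 250 = 2125 kVA
I_LR = S_LR/(√3·V_L) = 2125000/(1.732×460) = 2670 A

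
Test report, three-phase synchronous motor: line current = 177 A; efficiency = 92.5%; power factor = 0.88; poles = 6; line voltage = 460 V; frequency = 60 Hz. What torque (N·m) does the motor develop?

P_in = √3·V·I·cosφ = 1.732 × 460 × 177 × 0.88 = 124097 W
P_out = η·P_in = 0.925 × 124097 = 114790 W
n = n_s = 120×60/6 = 1200 rpm (synchronous)
ω = 2π×1200/60 = 125.7 rad/s
τ = P_out/ω = 114790/125.7 = 913 N·m

913 N·m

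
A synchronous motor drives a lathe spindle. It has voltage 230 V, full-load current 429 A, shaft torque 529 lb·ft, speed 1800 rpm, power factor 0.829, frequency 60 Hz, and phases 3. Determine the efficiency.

95.4 %

τ = 529 lb·ft × 1.356 = 717.3 N·m
ω = 2π × 1800/60 = 188.5 rad/s; P_out = τω = 717.3 × 188.5 = 135211 W
P_in = √3·V_L·I_L·cosφ = 1.732 × 230 × 429 × 0.829 = 141673 W
η = P_out / P_in = 135211 / 141673 = 0.954 = 95.4%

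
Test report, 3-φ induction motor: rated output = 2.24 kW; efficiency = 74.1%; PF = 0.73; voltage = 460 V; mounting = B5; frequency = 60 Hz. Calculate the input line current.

P_out = 2.24 kW = 2240 W
P_in = P_out / η = 2240 / 0.741 = 3023 W
I_L = P_in / (√3·V_L·cosφ) = 3023 / (1.732 × 460 × 0.73) = 5.2 A

5.2 A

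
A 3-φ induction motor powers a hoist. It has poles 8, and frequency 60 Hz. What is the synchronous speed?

n_s = 120f/p = 120×60/8 = 900 rpm

900 rpm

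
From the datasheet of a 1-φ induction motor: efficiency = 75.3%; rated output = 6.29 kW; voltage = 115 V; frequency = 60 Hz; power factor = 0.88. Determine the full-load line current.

P_out = 6.29 kW = 6290 W
P_in = P_out / η = 6290 / 0.753 = 8353 W
I = P_in / (V·cosφ) = 8353 / (115 × 0.88) = 82.5 A

82.5 A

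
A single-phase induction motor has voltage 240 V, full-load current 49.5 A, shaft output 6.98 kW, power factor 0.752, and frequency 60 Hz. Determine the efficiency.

P_out = 6.98 kW = 6980 W
P_in = V·I·cosφ = 240 × 49.5 × 0.752 = 8934 W
η = P_out / P_in = 6980 / 8934 = 0.781 = 78.1%

78.1 %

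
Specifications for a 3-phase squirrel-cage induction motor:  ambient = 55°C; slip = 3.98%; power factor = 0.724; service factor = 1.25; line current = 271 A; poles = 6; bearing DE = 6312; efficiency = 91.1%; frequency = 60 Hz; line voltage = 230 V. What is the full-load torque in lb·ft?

P_in = √3·V·I·cosφ = 1.732 × 230 × 271 × 0.724 = 78160 W
P_out = η·P_in = 0.911 × 78160 = 71204 W
n_s = 120×60/6 = 1200 rpm; n = 1200×(1−0.0398) = 1152 rpm
ω = 2π×1152/60 = 120.6 rad/s
τ = P_out/ω = 71204/120.6 = 590.4 N·m
In lb·ft: 590.4/1.356 = 435 lb·ft

435 lb·ft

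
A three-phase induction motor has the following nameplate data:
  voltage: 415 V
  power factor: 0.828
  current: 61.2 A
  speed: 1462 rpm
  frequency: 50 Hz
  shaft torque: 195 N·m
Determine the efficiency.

82.0 %

ω = 2π × 1462/60 = 153.1 rad/s; P_out = τω = 195 × 153.1 = 29855 W
P_in = √3·V_L·I_L·cosφ = 1.732 × 415 × 61.2 × 0.828 = 36423 W
η = P_out / P_in = 29855 / 36423 = 0.820 = 82.0%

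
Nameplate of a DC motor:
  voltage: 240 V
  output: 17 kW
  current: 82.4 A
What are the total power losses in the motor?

2.78 kW

P_in = V·I = 240×82.4 = 19776 W
P_out = 17000 W
Losses = P_in − P_out = 19776 − 17000 = 2776 W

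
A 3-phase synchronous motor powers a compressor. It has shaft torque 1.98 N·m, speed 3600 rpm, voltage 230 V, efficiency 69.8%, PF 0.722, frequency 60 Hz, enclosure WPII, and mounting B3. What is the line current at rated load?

ω = 2π×3600/60 = 377 rad/s; P_out = τω = 1.98 × 377 = 746 W
P_in = P_out / η = 746 / 0.698 = 1069 W
I_L = P_in / (√3·V_L·cosφ) = 1069 / (1.732 × 230 × 0.722) = 3.72 A

3.72 A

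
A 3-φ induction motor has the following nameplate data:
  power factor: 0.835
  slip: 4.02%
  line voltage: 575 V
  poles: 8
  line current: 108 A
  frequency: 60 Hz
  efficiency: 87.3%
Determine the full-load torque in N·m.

867 N·m

P_in = √3·V·I·cosφ = 1.732 × 575 × 108 × 0.835 = 89810 W
P_out = η·P_in = 0.873 × 89810 = 78404 W
n_s = 120×60/8 = 900 rpm; n = 900×(1−0.0402) = 864 rpm
ω = 2π×864/60 = 90.48 rad/s
τ = P_out/ω = 78404/90.48 = 867 N·m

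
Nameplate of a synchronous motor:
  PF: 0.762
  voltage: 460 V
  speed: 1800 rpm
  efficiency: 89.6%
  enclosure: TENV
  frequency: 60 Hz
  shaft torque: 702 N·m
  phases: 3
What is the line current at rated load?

243 A

ω = 2π×1800/60 = 188.5 rad/s; P_out = τω = 702 × 188.5 = 132327 W
P_in = P_out / η = 132327 / 0.896 = 147686 W
I_L = P_in / (√3·V_L·cosφ) = 147686 / (1.732 × 460 × 0.762) = 243 A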